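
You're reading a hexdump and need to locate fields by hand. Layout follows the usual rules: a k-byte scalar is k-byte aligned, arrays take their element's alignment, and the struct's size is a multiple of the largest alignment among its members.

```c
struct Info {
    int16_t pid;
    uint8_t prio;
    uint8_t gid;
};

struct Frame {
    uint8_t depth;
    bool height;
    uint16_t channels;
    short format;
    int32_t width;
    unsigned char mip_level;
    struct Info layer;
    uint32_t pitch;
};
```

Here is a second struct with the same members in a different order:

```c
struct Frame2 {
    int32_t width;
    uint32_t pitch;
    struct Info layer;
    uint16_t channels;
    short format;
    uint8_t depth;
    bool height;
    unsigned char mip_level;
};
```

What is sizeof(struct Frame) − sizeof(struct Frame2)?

4

Info: 0..2  pid  (2B, 2-aligned); 2..3  prio  (1B, 1-aligned); 3..4  gid  (1B, 1-aligned); sizeof = 4, alignof = 2
0..1  depth  (1B, 1-aligned)
1..2  height  (1B, 1-aligned)
2..4  channels  (2B, 2-aligned)
4..6  format  (2B, 2-aligned)
6..8  -- padding (2B)
8..12  width  (4B, 4-aligned)
12..13  mip_level  (1B, 1-aligned)
13..14  -- padding (1B)
14..18  layer  (4B, 2-aligned)
18..20  -- padding (2B)
20..24  pitch  (4B, 4-aligned)
sizeof = 24, alignof = 4
— Frame2 —
0..4  width  (4B, 4-aligned)
4..8  pitch  (4B, 4-aligned)
8..12  layer  (4B, 2-aligned)
12..14  channels  (2B, 2-aligned)
14..16  format  (2B, 2-aligned)
16..17  depth  (1B, 1-aligned)
17..18  height  (1B, 1-aligned)
18..19  mip_level  (1B, 1-aligned)
19..20  -- tail padding (1B)
sizeof = 20, alignof = 4
24 − 20 = 4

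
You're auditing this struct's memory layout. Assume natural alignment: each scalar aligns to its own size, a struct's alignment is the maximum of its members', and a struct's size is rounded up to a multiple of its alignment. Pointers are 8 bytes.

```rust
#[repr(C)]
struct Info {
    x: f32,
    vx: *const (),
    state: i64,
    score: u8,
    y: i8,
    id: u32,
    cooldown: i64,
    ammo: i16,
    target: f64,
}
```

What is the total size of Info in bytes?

56

x at 0 (size 4, align 4) → ends 4
pad 4 to align 8 for vx
vx at 8 (size 8, align 8) → ends 16
state at 16 (size 8, align 8) → ends 24
score at 24 (size 1, align 1) → ends 25
y at 25 (size 1, align 1) → ends 26
pad 2 to align 4 for id
id at 28 (size 4, align 4) → ends 32
cooldown at 32 (size 8, align 8) → ends 40
ammo at 40 (size 2, align 2) → ends 42
pad 6 to align 8 for target
target at 48 (size 8, align 8) → ends 56
total 56 bytes, alignment 8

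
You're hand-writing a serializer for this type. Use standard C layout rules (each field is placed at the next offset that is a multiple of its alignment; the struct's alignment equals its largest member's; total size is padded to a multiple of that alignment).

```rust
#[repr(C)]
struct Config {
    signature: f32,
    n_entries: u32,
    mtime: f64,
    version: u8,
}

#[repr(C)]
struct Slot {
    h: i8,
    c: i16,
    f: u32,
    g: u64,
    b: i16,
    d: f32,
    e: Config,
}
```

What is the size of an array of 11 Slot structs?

528

Config: @0: signature [4B, align 4] → 4; @4: n_entries [4B, align 4] → 8; @8: mtime [8B, align 8] → 16; @16: version [1B, align 1] → 17; +7 tail pad (align 8); size 24, align 8
@0: h [1B, align 1] → 1
+1 pad (align 2)
@2: c [2B, align 2] → 4
@4: f [4B, align 4] → 8
@8: g [8B, align 8] → 16
@16: b [2B, align 2] → 18
+2 pad (align 4)
@20: d [4B, align 4] → 24
@24: e [24B, align 8] → 48
size 48, align 8
array of 11: 11 × 48 = 528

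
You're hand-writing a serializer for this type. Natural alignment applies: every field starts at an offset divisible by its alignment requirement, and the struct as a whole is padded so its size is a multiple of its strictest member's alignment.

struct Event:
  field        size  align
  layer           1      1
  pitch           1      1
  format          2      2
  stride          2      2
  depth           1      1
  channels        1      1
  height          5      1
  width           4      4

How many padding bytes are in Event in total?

3

@0: layer [1B, align 1] → 1
@1: pitch [1B, align 1] → 2
@2: format [2B, align 2] → 4
@4: stride [2B, align 2] → 6
@6: depth [1B, align 1] → 7
@7: channels [1B, align 1] → 8
@8: height [5B, align 1] → 13
+3 pad (align 4)
@16: width [4B, align 4] → 20
size 20, align 4
data bytes 17, size 20 → padding 3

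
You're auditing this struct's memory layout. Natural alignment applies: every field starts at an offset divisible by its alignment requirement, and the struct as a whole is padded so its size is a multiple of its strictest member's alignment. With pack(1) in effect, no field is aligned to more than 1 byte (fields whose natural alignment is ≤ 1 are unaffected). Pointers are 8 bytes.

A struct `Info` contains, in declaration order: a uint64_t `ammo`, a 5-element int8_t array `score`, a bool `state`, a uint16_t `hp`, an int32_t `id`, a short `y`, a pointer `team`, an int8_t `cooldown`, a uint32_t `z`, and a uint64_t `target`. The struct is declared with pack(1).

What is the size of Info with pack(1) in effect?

43

ammo at 0 (size 8, align 1) → ends 8
score at 8 (size 5, align 1) → ends 13
state at 13 (size 1, align 1) → ends 14
hp at 14 (size 2, align 1) → ends 16
id at 16 (size 4, align 1) → ends 20
y at 20 (size 2, align 1) → ends 22
team at 22 (size 8, align 1) → ends 30
cooldown at 30 (size 1, align 1) → ends 31
z at 31 (size 4, align 1) → ends 35
target at 35 (size 8, align 1) → ends 43
total 43 bytes, alignment 1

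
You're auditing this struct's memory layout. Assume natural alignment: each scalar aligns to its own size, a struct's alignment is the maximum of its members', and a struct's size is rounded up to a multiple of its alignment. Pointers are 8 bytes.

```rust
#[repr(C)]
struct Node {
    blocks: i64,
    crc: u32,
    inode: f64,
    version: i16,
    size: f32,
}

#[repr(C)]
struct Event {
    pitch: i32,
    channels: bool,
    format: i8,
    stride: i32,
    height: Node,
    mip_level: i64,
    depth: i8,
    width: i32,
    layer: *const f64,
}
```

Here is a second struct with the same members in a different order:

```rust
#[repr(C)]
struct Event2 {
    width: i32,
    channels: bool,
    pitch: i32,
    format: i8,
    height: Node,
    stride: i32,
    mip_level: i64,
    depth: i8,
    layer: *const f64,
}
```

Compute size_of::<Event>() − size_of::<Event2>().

-8

Node: 0..8  blocks  (8B, 8-aligned); 8..12  crc  (4B, 4-aligned); 12..16  -- padding (4B); 16..24  inode  (8B, 8-aligned); 24..26  version  (2B, 2-aligned); 26..28  -- padding (2B); 28..32  size  (4B, 4-aligned); sizeof = 32, alignof = 8
0..4  pitch  (4B, 4-aligned)
4..5  channels  (1B, 1-aligned)
5..6  format  (1B, 1-aligned)
6..8  -- padding (2B)
8..12  stride  (4B, 4-aligned)
12..16  -- padding (4B)
16..48  height  (32B, 8-aligned)
48..56  mip_level  (8B, 8-aligned)
56..57  depth  (1B, 1-aligned)
57..60  -- padding (3B)
60..64  width  (4B, 4-aligned)
64..72  layer  (8B, 8-aligned)
sizeof = 72, alignof = 8
— Event2 —
0..4  width  (4B, 4-aligned)
4..5  channels  (1B, 1-aligned)
5..8  -- padding (3B)
8..12  pitch  (4B, 4-aligned)
12..13  format  (1B, 1-aligned)
13..16  -- padding (3B)
16..48  height  (32B, 8-aligned)
48..52  stride  (4B, 4-aligned)
52..56  -- padding (4B)
56..64  mip_level  (8B, 8-aligned)
64..65  depth  (1B, 1-aligned)
65..72  -- padding (7B)
72..80  layer  (8B, 8-aligned)
sizeof = 80, alignof = 8
72 − 80 = -8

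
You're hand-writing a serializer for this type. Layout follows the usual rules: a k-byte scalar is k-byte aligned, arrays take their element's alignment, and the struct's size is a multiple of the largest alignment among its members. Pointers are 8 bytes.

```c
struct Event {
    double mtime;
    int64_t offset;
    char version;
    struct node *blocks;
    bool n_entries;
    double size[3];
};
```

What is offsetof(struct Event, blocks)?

mtime at 0 (size 8, align 8) → ends 8
offset at 8 (size 8, align 8) → ends 16
version at 16 (size 1, align 1) → ends 17
pad 7 to align 8 for blocks
blocks at 24 (size 8, align 8) → ends 32

24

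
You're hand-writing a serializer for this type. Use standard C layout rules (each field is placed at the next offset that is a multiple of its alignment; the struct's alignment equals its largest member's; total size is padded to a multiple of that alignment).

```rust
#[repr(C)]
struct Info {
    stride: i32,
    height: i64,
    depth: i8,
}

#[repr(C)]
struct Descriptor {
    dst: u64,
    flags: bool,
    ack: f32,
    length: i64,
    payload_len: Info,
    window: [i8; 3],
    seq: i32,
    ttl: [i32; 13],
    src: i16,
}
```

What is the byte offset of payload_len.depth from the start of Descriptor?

Info: stride at 0 (size 4, align 4) → ends 4; pad 4 to align 8 for height; height at 8 (size 8, align 8) → ends 16; depth at 16 (size 1, align 1) → ends 17; tail pad 7 to reach multiple of 8; total 24 bytes, alignment 8
dst at 0 (size 8, align 8) → ends 8
flags at 8 (size 1, align 1) → ends 9
pad 3 to align 4 for ack
ack at 12 (size 4, align 4) → ends 16
length at 16 (size 8, align 8) → ends 24
payload_len at 24 (size 24, align 8) → ends 48
within Info: depth at 16
24 + 16 = 40

40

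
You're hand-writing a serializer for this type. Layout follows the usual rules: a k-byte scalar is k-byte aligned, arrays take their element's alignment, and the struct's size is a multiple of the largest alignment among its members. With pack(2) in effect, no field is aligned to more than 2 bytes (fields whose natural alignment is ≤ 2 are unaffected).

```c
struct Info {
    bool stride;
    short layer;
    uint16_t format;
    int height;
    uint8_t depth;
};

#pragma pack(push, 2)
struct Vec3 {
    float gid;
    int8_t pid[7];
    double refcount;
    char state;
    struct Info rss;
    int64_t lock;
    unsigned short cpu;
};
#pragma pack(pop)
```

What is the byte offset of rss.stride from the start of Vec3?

Info: 0..1  stride  (1B, 1-aligned); 1..2  -- padding (1B); 2..4  layer  (2B, 2-aligned); 4..6  format  (2B, 2-aligned); 6..8  -- padding (2B); 8..12  height  (4B, 4-aligned); 12..13  depth  (1B, 1-aligned); 13..16  -- tail padding (3B); sizeof = 16, alignof = 4
0..4  gid  (4B, 2-aligned)
4..11  pid  (7B, 1-aligned)
11..12  -- padding (1B)
12..20  refcount  (8B, 2-aligned)
20..21  state  (1B, 1-aligned)
21..22  -- padding (1B)
22..38  rss  (16B, 2-aligned)
within Info: stride at 0
22 + 0 = 22

22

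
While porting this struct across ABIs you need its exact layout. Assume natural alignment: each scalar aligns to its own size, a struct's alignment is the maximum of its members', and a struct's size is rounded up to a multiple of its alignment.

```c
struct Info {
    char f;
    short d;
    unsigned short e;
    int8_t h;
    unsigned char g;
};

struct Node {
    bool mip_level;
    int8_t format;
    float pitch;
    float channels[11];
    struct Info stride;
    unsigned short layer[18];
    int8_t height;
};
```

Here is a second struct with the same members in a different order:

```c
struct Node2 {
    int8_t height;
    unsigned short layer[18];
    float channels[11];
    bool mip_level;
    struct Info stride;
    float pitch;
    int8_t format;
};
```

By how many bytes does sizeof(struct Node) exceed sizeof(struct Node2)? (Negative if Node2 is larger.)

Info: f at 0 (size 1, align 1) → ends 1; pad 1 to align 2 for d; d at 2 (size 2, align 2) → ends 4; e at 4 (size 2, align 2) → ends 6; h at 6 (size 1, align 1) → ends 7; g at 7 (size 1, align 1) → ends 8; total 8 bytes, alignment 2
mip_level at 0 (size 1, align 1) → ends 1
format at 1 (size 1, align 1) → ends 2
pad 2 to align 4 for pitch
pitch at 4 (size 4, align 4) → ends 8
channels at 8 (size 44, align 4) → ends 52
stride at 52 (size 8, align 2) → ends 60
layer at 60 (size 36, align 2) → ends 96
height at 96 (size 1, align 1) → ends 97
tail pad 3 to reach multiple of 4
total 100 bytes, alignment 4
— Node2 —
height at 0 (size 1, align 1) → ends 1
pad 1 to align 2 for layer
layer at 2 (size 36, align 2) → ends 38
pad 2 to align 4 for channels
channels at 40 (size 44, align 4) → ends 84
mip_level at 84 (size 1, align 1) → ends 85
pad 1 to align 2 for stride
stride at 86 (size 8, align 2) → ends 94
pad 2 to align 4 for pitch
pitch at 96 (size 4, align 4) → ends 100
format at 100 (size 1, align 1) → ends 101
tail pad 3 to reach multiple of 4
total 104 bytes, alignment 4
100 − 104 = -4

-4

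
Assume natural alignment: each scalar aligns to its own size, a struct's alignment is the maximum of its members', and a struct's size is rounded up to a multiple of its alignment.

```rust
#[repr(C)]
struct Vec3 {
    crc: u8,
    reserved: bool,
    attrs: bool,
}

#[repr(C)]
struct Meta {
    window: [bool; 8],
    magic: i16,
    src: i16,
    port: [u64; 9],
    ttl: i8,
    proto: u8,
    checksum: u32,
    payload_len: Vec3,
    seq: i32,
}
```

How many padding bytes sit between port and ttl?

0

Vec3: crc at 0 (size 1, align 1) → ends 1; reserved at 1 (size 1, align 1) → ends 2; attrs at 2 (size 1, align 1) → ends 3; total 3 bytes, alignment 1
window at 0 (size 8, align 1) → ends 8
magic at 8 (size 2, align 2) → ends 10
src at 10 (size 2, align 2) → ends 12
pad 4 to align 8 for port
port at 16 (size 72, align 8) → ends 88
ttl at 88 (size 1, align 1) → ends 89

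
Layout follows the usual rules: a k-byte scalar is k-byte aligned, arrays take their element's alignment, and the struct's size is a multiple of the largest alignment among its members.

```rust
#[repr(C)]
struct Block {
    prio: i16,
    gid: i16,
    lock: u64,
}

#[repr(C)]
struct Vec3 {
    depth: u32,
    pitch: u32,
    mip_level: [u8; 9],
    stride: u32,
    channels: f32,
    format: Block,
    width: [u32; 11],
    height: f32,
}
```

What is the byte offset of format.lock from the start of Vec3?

Block: 0..2  prio  (2B, 2-aligned); 2..4  gid  (2B, 2-aligned); 4..8  -- padding (4B); 8..16  lock  (8B, 8-aligned); sizeof = 16, alignof = 8
0..4  depth  (4B, 4-aligned)
4..8  pitch  (4B, 4-aligned)
8..17  mip_level  (9B, 1-aligned)
17..20  -- padding (3B)
20..24  stride  (4B, 4-aligned)
24..28  channels  (4B, 4-aligned)
28..32  -- padding (4B)
32..48  format  (16B, 8-aligned)
within Block: lock at 8
32 + 8 = 40

40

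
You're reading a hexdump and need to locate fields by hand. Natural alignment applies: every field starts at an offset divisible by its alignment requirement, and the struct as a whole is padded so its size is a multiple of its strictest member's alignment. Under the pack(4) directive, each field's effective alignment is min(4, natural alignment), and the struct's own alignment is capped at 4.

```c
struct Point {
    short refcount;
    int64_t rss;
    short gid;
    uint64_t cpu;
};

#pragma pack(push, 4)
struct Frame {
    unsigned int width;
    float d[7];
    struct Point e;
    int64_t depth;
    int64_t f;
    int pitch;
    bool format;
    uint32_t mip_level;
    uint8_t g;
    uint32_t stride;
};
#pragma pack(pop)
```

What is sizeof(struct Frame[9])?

Point: 0..2  refcount  (2B, 2-aligned); 2..8  -- padding (6B); 8..16  rss  (8B, 8-aligned); 16..18  gid  (2B, 2-aligned); 18..24  -- padding (6B); 24..32  cpu  (8B, 8-aligned); sizeof = 32, alignof = 8
0..4  width  (4B, 4-aligned)
4..32  d  (28B, 4-aligned)
32..64  e  (32B, 4-aligned)
64..72  depth  (8B, 4-aligned)
72..80  f  (8B, 4-aligned)
80..84  pitch  (4B, 4-aligned)
84..85  format  (1B, 1-aligned)
85..88  -- padding (3B)
88..92  mip_level  (4B, 4-aligned)
92..93  g  (1B, 1-aligned)
93..96  -- padding (3B)
96..100  stride  (4B, 4-aligned)
sizeof = 100, alignof = 4
array of 9: 9 × 100 = 900

900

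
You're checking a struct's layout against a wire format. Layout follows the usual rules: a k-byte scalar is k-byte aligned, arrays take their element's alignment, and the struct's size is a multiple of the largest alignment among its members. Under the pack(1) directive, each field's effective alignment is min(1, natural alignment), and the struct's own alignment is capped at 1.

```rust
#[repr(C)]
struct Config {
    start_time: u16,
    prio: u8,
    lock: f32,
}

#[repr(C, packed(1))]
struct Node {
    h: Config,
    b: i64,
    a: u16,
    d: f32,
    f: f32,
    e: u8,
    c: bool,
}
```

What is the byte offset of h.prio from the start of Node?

2

Config: @0: start_time [2B, align 2] → 2; @2: prio [1B, align 1] → 3; +1 pad (align 4); @4: lock [4B, align 4] → 8; size 8, align 4
@0: h [8B, align 1] → 8
within Config: prio at 2
0 + 2 = 2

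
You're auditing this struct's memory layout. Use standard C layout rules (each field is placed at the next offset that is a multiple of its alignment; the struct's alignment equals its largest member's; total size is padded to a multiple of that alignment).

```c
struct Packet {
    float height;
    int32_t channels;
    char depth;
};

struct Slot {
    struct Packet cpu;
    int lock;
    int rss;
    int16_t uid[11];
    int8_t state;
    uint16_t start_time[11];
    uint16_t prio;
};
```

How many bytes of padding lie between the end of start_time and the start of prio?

Packet: @0: height [4B, align 4] → 4; @4: channels [4B, align 4] → 8; @8: depth [1B, align 1] → 9; +3 tail pad (align 4); size 12, align 4
@0: cpu [12B, align 4] → 12
@12: lock [4B, align 4] → 16
@16: rss [4B, align 4] → 20
@20: uid [22B, align 2] → 42
@42: state [1B, align 1] → 43
+1 pad (align 2)
@44: start_time [22B, align 2] → 66
@66: prio [2B, align 2] → 68

0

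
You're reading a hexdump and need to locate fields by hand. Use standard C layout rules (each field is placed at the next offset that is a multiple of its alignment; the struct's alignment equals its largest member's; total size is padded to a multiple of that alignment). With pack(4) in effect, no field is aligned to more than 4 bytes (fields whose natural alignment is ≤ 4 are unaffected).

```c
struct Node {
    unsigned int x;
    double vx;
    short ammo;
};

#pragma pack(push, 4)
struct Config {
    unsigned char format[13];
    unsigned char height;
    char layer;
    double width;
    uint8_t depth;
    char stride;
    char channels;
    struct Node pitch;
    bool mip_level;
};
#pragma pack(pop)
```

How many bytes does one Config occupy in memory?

Node: 0..4  x  (4B, 4-aligned); 4..8  -- padding (4B); 8..16  vx  (8B, 8-aligned); 16..18  ammo  (2B, 2-aligned); 18..24  -- tail padding (6B); sizeof = 24, alignof = 8
0..13  format  (13B, 1-aligned)
13..14  height  (1B, 1-aligned)
14..15  layer  (1B, 1-aligned)
15..16  -- padding (1B)
16..24  width  (8B, 4-aligned)
24..25  depth  (1B, 1-aligned)
25..26  stride  (1B, 1-aligned)
26..27  channels  (1B, 1-aligned)
27..28  -- padding (1B)
28..52  pitch  (24B, 4-aligned)
52..53  mip_level  (1B, 1-aligned)
53..56  -- tail padding (3B)
sizeof = 56, alignof = 4

56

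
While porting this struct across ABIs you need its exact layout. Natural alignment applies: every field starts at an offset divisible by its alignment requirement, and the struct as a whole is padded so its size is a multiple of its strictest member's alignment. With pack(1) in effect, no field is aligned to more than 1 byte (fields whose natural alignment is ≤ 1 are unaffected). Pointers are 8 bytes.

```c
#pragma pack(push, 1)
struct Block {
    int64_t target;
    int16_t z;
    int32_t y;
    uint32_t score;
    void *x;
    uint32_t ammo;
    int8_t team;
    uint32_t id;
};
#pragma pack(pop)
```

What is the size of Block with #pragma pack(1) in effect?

35

@0: target [8B, align 1] → 8
@8: z [2B, align 1] → 10
@10: y [4B, align 1] → 14
@14: score [4B, align 1] → 18
@18: x [8B, align 1] → 26
@26: ammo [4B, align 1] → 30
@30: team [1B, align 1] → 31
@31: id [4B, align 1] → 35
size 35, align 1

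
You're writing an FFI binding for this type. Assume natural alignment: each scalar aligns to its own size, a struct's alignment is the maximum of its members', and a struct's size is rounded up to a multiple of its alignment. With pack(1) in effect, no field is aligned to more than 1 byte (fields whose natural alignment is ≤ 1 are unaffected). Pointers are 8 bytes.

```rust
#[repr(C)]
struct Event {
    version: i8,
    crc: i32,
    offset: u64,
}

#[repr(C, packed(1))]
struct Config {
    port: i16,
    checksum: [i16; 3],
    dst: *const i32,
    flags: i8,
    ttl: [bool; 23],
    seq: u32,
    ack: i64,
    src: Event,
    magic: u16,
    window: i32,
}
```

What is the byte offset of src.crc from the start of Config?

Event: version at 0 (size 1, align 1) → ends 1; pad 3 to align 4 for crc; crc at 4 (size 4, align 4) → ends 8; offset at 8 (size 8, align 8) → ends 16; total 16 bytes, alignment 8
port at 0 (size 2, align 1) → ends 2
checksum at 2 (size 6, align 1) → ends 8
dst at 8 (size 8, align 1) → ends 16
flags at 16 (size 1, align 1) → ends 17
ttl at 17 (size 23, align 1) → ends 40
seq at 40 (size 4, align 1) → ends 44
ack at 44 (size 8, align 1) → ends 52
src at 52 (size 16, align 1) → ends 68
within Event: crc at 4
52 + 4 = 56

56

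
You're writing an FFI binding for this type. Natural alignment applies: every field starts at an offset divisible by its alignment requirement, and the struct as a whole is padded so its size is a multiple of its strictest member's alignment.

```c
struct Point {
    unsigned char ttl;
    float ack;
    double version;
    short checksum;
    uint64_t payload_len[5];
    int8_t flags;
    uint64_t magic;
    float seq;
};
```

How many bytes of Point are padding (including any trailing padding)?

@0: ttl [1B, align 1] → 1
+3 pad (align 4)
@4: ack [4B, align 4] → 8
@8: version [8B, align 8] → 16
@16: checksum [2B, align 2] → 18
+6 pad (align 8)
@24: payload_len [40B, align 8] → 64
@64: flags [1B, align 1] → 65
+7 pad (align 8)
@72: magic [8B, align 8] → 80
@80: seq [4B, align 4] → 84
+4 tail pad (align 8)
size 88, align 8
data bytes 68, size 88 → padding 20

20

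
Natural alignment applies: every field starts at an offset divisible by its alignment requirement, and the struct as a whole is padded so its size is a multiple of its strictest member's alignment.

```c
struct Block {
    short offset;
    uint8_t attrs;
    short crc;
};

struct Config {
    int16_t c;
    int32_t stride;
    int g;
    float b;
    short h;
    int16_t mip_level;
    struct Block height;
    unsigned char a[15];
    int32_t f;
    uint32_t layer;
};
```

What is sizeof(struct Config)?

52

Block: 0..2  offset  (2B, 2-aligned); 2..3  attrs  (1B, 1-aligned); 3..4  -- padding (1B); 4..6  crc  (2B, 2-aligned); sizeof = 6, alignof = 2
0..2  c  (2B, 2-aligned)
2..4  -- padding (2B)
4..8  stride  (4B, 4-aligned)
8..12  g  (4B, 4-aligned)
12..16  b  (4B, 4-aligned)
16..18  h  (2B, 2-aligned)
18..20  mip_level  (2B, 2-aligned)
20..26  height  (6B, 2-aligned)
26..41  a  (15B, 1-aligned)
41..44  -- padding (3B)
44..48  f  (4B, 4-aligned)
48..52  layer  (4B, 4-aligned)
sizeof = 52, alignof = 4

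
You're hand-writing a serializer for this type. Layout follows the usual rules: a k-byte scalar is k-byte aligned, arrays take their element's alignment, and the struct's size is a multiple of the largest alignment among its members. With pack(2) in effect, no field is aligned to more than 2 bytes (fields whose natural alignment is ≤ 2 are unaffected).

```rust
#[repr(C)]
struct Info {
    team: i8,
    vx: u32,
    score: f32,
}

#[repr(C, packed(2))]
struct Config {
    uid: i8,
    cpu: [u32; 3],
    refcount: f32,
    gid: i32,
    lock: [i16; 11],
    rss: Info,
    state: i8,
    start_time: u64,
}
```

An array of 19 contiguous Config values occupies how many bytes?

1254

Info: 0..1  team  (1B, 1-aligned); 1..4  -- padding (3B); 4..8  vx  (4B, 4-aligned); 8..12  score  (4B, 4-aligned); sizeof = 12, alignof = 4
0..1  uid  (1B, 1-aligned)
1..2  -- padding (1B)
2..14  cpu  (12B, 2-aligned)
14..18  refcount  (4B, 2-aligned)
18..22  gid  (4B, 2-aligned)
22..44  lock  (22B, 2-aligned)
44..56  rss  (12B, 2-aligned)
56..57  state  (1B, 1-aligned)
57..58  -- padding (1B)
58..66  start_time  (8B, 2-aligned)
sizeof = 66, alignof = 2
array of 19: 19 × 66 = 1254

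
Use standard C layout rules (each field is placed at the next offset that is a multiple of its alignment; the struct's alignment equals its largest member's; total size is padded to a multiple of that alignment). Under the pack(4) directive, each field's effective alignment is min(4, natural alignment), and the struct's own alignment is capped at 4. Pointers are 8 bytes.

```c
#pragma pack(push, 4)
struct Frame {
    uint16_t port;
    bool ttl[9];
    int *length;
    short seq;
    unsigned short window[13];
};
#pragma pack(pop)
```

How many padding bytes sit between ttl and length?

1

port at 0 (size 2, align 2) → ends 2
ttl at 2 (size 9, align 1) → ends 11
pad 1 to align 4 for length
length at 12 (size 8, align 4) → ends 20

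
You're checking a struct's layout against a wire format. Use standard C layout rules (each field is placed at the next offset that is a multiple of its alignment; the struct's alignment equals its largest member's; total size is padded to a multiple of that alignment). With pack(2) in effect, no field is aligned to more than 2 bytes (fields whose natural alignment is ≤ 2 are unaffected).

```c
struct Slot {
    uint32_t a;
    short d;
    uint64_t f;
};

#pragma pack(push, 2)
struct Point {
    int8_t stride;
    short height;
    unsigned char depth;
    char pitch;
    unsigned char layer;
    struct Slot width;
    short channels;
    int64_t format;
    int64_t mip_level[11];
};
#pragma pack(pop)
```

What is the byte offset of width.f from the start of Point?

Slot: @0: a [4B, align 4] → 4; @4: d [2B, align 2] → 6; +2 pad (align 8); @8: f [8B, align 8] → 16; size 16, align 8
@0: stride [1B, align 1] → 1
+1 pad (align 2)
@2: height [2B, align 2] → 4
@4: depth [1B, align 1] → 5
@5: pitch [1B, align 1] → 6
@6: layer [1B, align 1] → 7
+1 pad (align 2)
@8: width [16B, align 2] → 24
within Slot: f at 8
8 + 8 = 16

16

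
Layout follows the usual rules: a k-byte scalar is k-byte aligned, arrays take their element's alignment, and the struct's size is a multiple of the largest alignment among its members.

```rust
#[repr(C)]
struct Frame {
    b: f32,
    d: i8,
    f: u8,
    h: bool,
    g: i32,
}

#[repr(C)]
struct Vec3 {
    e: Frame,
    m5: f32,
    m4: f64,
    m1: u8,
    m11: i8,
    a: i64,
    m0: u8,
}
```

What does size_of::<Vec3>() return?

48 bytes

Frame: 0..4  b  (4B, 4-aligned); 4..5  d  (1B, 1-aligned); 5..6  f  (1B, 1-aligned); 6..7  h  (1B, 1-aligned); 7..8  -- padding (1B); 8..12  g  (4B, 4-aligned); sizeof = 12, alignof = 4
0..12  e  (12B, 4-aligned)
12..16  m5  (4B, 4-aligned)
16..24  m4  (8B, 8-aligned)
24..25  m1  (1B, 1-aligned)
25..26  m11  (1B, 1-aligned)
26..32  -- padding (6B)
32..40  a  (8B, 8-aligned)
40..41  m0  (1B, 1-aligned)
41..48  -- tail padding (7B)
sizeof = 48, alignof = 8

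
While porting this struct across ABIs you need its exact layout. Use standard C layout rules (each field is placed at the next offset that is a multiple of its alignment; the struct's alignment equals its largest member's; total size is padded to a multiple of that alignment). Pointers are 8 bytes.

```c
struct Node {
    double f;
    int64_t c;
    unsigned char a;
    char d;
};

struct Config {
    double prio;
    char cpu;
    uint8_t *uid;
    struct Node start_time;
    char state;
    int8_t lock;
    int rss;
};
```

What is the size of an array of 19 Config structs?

1064

Node: @0: f [8B, align 8] → 8; @8: c [8B, align 8] → 16; @16: a [1B, align 1] → 17; @17: d [1B, align 1] → 18; +6 tail pad (align 8); size 24, align 8
@0: prio [8B, align 8] → 8
@8: cpu [1B, align 1] → 9
+7 pad (align 8)
@16: uid [8B, align 8] → 24
@24: start_time [24B, align 8] → 48
@48: state [1B, align 1] → 49
@49: lock [1B, align 1] → 50
+2 pad (align 4)
@52: rss [4B, align 4] → 56
size 56, align 8
array of 19: 19 × 56 = 1064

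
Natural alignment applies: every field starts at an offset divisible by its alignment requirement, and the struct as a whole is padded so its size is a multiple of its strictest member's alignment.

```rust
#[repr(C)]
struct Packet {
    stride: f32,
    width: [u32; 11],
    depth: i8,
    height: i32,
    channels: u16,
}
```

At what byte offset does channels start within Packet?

56

stride at 0 (size 4, align 4) → ends 4
width at 4 (size 44, align 4) → ends 48
depth at 48 (size 1, align 1) → ends 49
pad 3 to align 4 for height
height at 52 (size 4, align 4) → ends 56
channels at 56 (size 2, align 2) → ends 58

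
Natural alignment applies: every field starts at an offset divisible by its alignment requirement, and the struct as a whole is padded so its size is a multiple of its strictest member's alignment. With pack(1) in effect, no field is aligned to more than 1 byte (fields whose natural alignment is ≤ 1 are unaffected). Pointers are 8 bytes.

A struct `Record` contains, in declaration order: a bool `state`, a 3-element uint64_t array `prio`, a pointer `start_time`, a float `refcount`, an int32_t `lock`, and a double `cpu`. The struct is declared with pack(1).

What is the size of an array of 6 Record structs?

294

0..1  state  (1B, 1-aligned)
1..25  prio  (24B, 1-aligned)
25..33  start_time  (8B, 1-aligned)
33..37  refcount  (4B, 1-aligned)
37..41  lock  (4B, 1-aligned)
41..49  cpu  (8B, 1-aligned)
sizeof = 49, alignof = 1
array of 6: 6 × 49 = 294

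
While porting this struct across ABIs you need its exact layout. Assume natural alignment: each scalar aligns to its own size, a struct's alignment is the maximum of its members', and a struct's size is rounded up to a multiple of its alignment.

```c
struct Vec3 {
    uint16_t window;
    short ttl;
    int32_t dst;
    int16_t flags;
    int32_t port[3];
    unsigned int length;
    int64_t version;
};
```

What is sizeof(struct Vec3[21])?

window at 0 (size 2, align 2) → ends 2
ttl at 2 (size 2, align 2) → ends 4
dst at 4 (size 4, align 4) → ends 8
flags at 8 (size 2, align 2) → ends 10
pad 2 to align 4 for port
port at 12 (size 12, align 4) → ends 24
length at 24 (size 4, align 4) → ends 28
pad 4 to align 8 for version
version at 32 (size 8, align 8) → ends 40
total 40 bytes, alignment 8
array of 21: 21 × 40 = 840

840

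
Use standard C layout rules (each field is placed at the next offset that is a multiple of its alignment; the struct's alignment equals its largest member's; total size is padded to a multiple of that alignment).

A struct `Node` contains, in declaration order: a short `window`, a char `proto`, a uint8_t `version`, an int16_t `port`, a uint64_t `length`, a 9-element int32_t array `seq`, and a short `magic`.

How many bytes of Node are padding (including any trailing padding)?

0..2  window  (2B, 2-aligned)
2..3  proto  (1B, 1-aligned)
3..4  version  (1B, 1-aligned)
4..6  port  (2B, 2-aligned)
6..8  -- padding (2B)
8..16  length  (8B, 8-aligned)
16..52  seq  (36B, 4-aligned)
52..54  magic  (2B, 2-aligned)
54..56  -- tail padding (2B)
sizeof = 56, alignof = 8
data bytes 52, size 56 → padding 4

4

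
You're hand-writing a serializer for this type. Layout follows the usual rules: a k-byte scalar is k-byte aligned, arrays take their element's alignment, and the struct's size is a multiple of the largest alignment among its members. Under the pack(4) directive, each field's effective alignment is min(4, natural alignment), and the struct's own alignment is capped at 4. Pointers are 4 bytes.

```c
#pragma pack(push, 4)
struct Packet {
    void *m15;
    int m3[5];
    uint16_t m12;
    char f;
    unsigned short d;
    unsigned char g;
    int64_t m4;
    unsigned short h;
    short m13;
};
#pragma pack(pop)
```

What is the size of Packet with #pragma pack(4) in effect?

44

m15 at 0 (size 4, align 4) → ends 4
m3 at 4 (size 20, align 4) → ends 24
m12 at 24 (size 2, align 2) → ends 26
f at 26 (size 1, align 1) → ends 27
pad 1 to align 2 for d
d at 28 (size 2, align 2) → ends 30
g at 30 (size 1, align 1) → ends 31
pad 1 to align 4 for m4
m4 at 32 (size 8, align 4) → ends 40
h at 40 (size 2, align 2) → ends 42
m13 at 42 (size 2, align 2) → ends 44
total 44 bytes, alignment 4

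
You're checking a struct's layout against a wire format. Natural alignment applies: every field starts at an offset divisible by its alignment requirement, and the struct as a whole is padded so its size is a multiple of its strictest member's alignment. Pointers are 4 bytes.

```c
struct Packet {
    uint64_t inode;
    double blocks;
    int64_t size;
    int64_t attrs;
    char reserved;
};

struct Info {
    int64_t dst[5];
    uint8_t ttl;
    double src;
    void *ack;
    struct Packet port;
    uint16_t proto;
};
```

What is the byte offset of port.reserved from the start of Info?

Packet: @0: inode [8B, align 8] → 8; @8: blocks [8B, align 8] → 16; @16: size [8B, align 8] → 24; @24: attrs [8B, align 8] → 32; @32: reserved [1B, align 1] → 33; +7 tail pad (align 8); size 40, align 8
@0: dst [40B, align 8] → 40
@40: ttl [1B, align 1] → 41
+7 pad (align 8)
@48: src [8B, align 8] → 56
@56: ack [4B, align 4] → 60
+4 pad (align 8)
@64: port [40B, align 8] → 104
within Packet: reserved at 32
64 + 32 = 96

96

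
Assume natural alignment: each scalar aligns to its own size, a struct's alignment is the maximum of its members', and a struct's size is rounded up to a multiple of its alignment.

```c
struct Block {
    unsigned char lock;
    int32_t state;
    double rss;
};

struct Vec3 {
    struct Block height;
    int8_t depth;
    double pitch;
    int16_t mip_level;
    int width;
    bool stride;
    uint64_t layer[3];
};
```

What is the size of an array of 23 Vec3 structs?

1656

Block: @0: lock [1B, align 1] → 1; +3 pad (align 4); @4: state [4B, align 4] → 8; @8: rss [8B, align 8] → 16; size 16, align 8
@0: height [16B, align 8] → 16
@16: depth [1B, align 1] → 17
+7 pad (align 8)
@24: pitch [8B, align 8] → 32
@32: mip_level [2B, align 2] → 34
+2 pad (align 4)
@36: width [4B, align 4] → 40
@40: stride [1B, align 1] → 41
+7 pad (align 8)
@48: layer [24B, align 8] → 72
size 72, align 8
array of 23: 23 × 72 = 1656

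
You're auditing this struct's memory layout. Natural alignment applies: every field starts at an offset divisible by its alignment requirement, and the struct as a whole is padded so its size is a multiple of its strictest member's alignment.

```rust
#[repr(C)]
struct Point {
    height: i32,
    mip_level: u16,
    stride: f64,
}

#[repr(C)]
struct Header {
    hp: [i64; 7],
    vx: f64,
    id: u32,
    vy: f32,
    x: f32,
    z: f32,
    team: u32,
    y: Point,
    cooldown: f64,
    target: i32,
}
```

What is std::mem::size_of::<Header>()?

Point: height at 0 (size 4, align 4) → ends 4; mip_level at 4 (size 2, align 2) → ends 6; pad 2 to align 8 for stride; stride at 8 (size 8, align 8) → ends 16; total 16 bytes, alignment 8
hp at 0 (size 56, align 8) → ends 56
vx at 56 (size 8, align 8) → ends 64
id at 64 (size 4, align 4) → ends 68
vy at 68 (size 4, align 4) → ends 72
x at 72 (size 4, align 4) → ends 76
z at 76 (size 4, align 4) → ends 80
team at 80 (size 4, align 4) → ends 84
pad 4 to align 8 for y
y at 88 (size 16, align 8) → ends 104
cooldown at 104 (size 8, align 8) → ends 112
target at 112 (size 4, align 4) → ends 116
tail pad 4 to reach multiple of 8
total 120 bytes, alignment 8

120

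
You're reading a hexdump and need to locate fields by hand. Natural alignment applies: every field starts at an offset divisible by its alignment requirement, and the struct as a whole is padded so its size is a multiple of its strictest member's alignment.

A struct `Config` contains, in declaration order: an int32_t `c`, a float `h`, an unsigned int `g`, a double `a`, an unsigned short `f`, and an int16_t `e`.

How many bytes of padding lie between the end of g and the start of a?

c at 0 (size 4, align 4) → ends 4
h at 4 (size 4, align 4) → ends 8
g at 8 (size 4, align 4) → ends 12
pad 4 to align 8 for a
a at 16 (size 8, align 8) → ends 24

4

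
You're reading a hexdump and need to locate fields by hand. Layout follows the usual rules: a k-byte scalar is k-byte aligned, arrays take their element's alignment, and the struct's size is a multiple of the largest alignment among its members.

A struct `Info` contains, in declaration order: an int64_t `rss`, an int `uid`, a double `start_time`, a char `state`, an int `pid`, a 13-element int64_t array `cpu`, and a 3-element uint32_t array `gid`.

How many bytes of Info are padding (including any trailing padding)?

11

@0: rss [8B, align 8] → 8
@8: uid [4B, align 4] → 12
+4 pad (align 8)
@16: start_time [8B, align 8] → 24
@24: state [1B, align 1] → 25
+3 pad (align 4)
@28: pid [4B, align 4] → 32
@32: cpu [104B, align 8] → 136
@136: gid [12B, align 4] → 148
+4 tail pad (align 8)
size 152, align 8
data bytes 141, size 152 → padding 11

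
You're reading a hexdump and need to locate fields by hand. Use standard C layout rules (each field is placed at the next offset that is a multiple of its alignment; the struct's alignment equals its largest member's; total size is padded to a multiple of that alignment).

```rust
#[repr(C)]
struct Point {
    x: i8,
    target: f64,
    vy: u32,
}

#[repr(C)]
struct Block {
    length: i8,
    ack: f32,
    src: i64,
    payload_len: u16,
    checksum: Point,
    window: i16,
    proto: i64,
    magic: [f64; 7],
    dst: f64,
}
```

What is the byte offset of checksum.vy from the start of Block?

40

Point: x at 0 (size 1, align 1) → ends 1; pad 7 to align 8 for target; target at 8 (size 8, align 8) → ends 16; vy at 16 (size 4, align 4) → ends 20; tail pad 4 to reach multiple of 8; total 24 bytes, alignment 8
length at 0 (size 1, align 1) → ends 1
pad 3 to align 4 for ack
ack at 4 (size 4, align 4) → ends 8
src at 8 (size 8, align 8) → ends 16
payload_len at 16 (size 2, align 2) → ends 18
pad 6 to align 8 for checksum
checksum at 24 (size 24, align 8) → ends 48
within Point: vy at 16
24 + 16 = 40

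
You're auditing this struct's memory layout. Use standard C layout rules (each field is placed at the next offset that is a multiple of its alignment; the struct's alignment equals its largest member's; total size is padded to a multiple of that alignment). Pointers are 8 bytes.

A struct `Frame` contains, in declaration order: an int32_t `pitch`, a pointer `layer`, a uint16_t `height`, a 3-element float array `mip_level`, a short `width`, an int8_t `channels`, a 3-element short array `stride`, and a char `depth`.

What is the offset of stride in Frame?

36

0..4  pitch  (4B, 4-aligned)
4..8  -- padding (4B)
8..16  layer  (8B, 8-aligned)
16..18  height  (2B, 2-aligned)
18..20  -- padding (2B)
20..32  mip_level  (12B, 4-aligned)
32..34  width  (2B, 2-aligned)
34..35  channels  (1B, 1-aligned)
35..36  -- padding (1B)
36..42  stride  (6B, 2-aligned)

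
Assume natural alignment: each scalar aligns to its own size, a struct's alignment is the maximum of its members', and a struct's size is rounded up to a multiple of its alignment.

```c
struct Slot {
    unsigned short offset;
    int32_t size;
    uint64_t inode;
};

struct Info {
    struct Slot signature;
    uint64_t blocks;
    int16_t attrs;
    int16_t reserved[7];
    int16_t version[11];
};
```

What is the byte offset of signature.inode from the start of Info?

8

Slot: 0..2  offset  (2B, 2-aligned); 2..4  -- padding (2B); 4..8  size  (4B, 4-aligned); 8..16  inode  (8B, 8-aligned); sizeof = 16, alignof = 8
0..16  signature  (16B, 8-aligned)
within Slot: inode at 8
0 + 8 = 8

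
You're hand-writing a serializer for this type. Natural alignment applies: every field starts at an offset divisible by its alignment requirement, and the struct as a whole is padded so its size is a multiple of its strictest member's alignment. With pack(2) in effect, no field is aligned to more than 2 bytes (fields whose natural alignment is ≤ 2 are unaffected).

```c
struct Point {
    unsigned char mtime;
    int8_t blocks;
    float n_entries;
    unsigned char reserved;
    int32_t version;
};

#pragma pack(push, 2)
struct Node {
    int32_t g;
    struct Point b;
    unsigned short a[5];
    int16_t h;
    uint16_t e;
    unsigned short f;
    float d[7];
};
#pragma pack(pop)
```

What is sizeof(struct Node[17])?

Point: @0: mtime [1B, align 1] → 1; @1: blocks [1B, align 1] → 2; +2 pad (align 4); @4: n_entries [4B, align 4] → 8; @8: reserved [1B, align 1] → 9; +3 pad (align 4); @12: version [4B, align 4] → 16; size 16, align 4
@0: g [4B, align 2] → 4
@4: b [16B, align 2] → 20
@20: a [10B, align 2] → 30
@30: h [2B, align 2] → 32
@32: e [2B, align 2] → 34
@34: f [2B, align 2] → 36
@36: d [28B, align 2] → 64
size 64, align 2
array of 17: 17 × 64 = 1088

1088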